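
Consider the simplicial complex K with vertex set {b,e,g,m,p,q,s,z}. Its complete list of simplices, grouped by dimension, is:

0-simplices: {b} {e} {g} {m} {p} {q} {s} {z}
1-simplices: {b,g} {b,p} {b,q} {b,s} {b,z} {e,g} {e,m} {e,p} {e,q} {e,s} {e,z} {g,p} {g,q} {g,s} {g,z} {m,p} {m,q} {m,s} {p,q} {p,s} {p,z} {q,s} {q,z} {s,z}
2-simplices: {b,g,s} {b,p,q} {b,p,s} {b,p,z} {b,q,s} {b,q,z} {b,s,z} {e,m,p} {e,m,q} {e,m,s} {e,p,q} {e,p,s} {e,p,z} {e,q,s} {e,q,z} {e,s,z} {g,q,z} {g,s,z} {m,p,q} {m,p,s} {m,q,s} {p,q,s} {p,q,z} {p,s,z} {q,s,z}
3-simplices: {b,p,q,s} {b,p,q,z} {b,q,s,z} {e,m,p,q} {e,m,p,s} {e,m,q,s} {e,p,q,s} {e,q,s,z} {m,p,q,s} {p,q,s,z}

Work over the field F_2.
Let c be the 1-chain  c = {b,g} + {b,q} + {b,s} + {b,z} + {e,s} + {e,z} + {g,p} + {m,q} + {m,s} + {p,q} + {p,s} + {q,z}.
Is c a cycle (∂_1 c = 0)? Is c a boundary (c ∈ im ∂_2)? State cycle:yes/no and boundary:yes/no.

cycle:no boundary:no

n_0=8 n_1=24 n_2=25 n_3=10  [Z2]
∂1: piv[bg,bp,bq,bs,bz,eg,em] rk=7  ker:ep,eq,es,ez,gp,gq,gs,gz,mp,mq,ms,pq,ps,pz,qs,qz,sz
∂2: piv[bgs,bpq,bps,bpz,bqs,bqz,bsz,emp,emq,ems,epq,eps,epz,gqz,gsz] rk=15  ker:eqs,eqz,esz,mpq,mps,mqs,pqs,pqz,psz,qsz
∂3: piv[bpqs,bpqz,bqsz,empq,emps,emqs,epqs,eqsz,pqsz] rk=9  ker:mpqs
∂1c = {p} + {z}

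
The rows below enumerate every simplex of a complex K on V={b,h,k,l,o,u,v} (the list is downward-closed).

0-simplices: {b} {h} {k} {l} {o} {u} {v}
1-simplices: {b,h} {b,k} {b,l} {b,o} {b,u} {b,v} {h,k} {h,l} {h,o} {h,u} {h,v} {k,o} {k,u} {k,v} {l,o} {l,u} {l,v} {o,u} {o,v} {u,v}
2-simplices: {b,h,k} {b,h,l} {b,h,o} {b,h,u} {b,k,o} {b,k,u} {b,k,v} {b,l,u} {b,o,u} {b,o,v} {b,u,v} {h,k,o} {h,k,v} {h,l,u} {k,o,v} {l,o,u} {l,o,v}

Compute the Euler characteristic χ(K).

χ(K)=4

n_0=7 n_1=20 n_2=17
χ=+7−20+17=4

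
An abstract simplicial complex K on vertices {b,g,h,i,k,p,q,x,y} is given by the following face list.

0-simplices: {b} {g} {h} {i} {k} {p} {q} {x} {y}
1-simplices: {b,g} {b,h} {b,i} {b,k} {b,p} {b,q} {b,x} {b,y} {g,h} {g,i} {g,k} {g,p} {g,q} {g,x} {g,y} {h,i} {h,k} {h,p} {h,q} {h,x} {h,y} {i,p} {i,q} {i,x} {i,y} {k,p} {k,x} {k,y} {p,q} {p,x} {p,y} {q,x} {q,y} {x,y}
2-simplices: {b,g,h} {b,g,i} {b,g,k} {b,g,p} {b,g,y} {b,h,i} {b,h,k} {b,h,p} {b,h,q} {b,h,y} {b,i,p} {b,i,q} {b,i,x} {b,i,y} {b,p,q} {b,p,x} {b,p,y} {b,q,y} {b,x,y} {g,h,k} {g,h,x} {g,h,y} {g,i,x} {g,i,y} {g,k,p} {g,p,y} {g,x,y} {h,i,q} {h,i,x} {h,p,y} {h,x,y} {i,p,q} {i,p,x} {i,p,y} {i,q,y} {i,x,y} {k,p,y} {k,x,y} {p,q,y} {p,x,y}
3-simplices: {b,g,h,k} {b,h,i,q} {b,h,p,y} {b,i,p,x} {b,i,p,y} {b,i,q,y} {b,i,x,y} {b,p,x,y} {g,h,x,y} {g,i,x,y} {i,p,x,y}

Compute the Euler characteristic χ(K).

n_0=9 n_1=34 n_2=40 n_3=11
χ=+9−34+40−11=4

χ(K)=4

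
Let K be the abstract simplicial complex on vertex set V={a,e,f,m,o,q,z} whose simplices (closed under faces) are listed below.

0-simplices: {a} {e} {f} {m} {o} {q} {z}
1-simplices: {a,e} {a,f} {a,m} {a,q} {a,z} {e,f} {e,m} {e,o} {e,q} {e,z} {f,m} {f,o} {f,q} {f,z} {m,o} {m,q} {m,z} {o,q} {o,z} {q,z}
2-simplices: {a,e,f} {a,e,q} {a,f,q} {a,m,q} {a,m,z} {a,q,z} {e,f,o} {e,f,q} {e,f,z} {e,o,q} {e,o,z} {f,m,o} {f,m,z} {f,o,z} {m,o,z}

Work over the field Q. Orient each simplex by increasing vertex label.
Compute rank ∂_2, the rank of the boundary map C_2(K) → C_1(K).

n_0=7 n_1=20 n_2=15  [Q]
∂1: piv[ae,af,am,aq,az,eo] rk=6  ker:ef,em,eq,ez,fm,fo,fq,fz,mo,mq,mz,oq,oz,qz
∂2: piv[aef,aeq,afq,amq,amz,aqz,efo,efz,eoq,eoz,fmo,fmz] rk=12  ker:efq,foz,moz
rk∂_2=12

rank∂_2=12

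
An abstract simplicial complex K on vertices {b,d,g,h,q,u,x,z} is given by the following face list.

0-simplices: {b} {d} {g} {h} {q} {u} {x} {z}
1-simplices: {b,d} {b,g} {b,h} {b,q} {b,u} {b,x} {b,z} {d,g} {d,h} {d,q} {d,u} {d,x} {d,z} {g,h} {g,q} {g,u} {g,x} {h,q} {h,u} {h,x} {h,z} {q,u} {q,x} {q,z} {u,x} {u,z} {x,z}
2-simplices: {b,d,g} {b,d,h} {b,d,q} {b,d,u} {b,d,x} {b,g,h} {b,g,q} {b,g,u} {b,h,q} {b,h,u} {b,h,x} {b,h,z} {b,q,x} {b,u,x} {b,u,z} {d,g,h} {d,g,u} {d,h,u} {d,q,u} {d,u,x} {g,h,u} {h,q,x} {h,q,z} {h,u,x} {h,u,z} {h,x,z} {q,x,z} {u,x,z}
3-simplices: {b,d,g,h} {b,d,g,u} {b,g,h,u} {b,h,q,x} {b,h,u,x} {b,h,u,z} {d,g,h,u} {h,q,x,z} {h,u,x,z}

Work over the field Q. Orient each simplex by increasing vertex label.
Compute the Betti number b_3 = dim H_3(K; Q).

b_3=0

n_0=8 n_1=27 n_2=28 n_3=9  [Q]
∂1: piv[bd,bg,bh,bq,bu,bx,bz] rk=7  ker:dg,dh,dq,du,dx,dz,gh,gq,gu,gx,hq,hu,hx,hz,qu,qx,qz,ux,uz,xz
∂2: piv[bdg,bdh,bdq,bdu,bdx,bgh,bgq,bgu,bhq,bhu,bhx,bhz,bqx,bux,buz,dqu,hqz,hxz] rk=18  ker:dgh,dgu,dhu,dux,ghu,hqx,hux,huz,qxz,uxz
∂3: piv[bdgh,bdgu,bghu,bhqx,bhux,bhuz,dghu,hqxz,huxz] rk=9
b_3=(9−9)−0=0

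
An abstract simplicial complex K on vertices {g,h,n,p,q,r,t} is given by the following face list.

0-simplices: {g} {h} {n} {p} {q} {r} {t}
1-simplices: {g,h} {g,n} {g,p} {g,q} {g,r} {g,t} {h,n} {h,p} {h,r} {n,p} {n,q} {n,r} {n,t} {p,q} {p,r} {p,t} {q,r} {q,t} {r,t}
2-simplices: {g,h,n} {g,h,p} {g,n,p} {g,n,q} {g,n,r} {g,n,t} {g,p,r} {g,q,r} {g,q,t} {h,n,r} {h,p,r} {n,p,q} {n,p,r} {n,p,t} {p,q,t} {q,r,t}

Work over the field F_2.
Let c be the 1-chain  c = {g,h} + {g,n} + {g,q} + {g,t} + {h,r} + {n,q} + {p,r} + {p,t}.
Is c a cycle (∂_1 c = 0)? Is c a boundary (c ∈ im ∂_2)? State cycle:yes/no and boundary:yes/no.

cycle:yes boundary:yes

n_0=7 n_1=19 n_2=16  [Z2]
∂1: piv[gh,gn,gp,gq,gr,gt] rk=6  ker:hn,hp,hr,np,nq,nr,nt,pq,pr,pt,qr,qt,rt
∂2: piv[ghn,ghp,gnp,gnq,gnr,gnt,gpr,gqr,gqt,hnr,npq,npt,qrt] rk=13  ker:hpr,npr,pqt
∂1c = 0
c vs im∂2: reduces to 0 ⇒ boundary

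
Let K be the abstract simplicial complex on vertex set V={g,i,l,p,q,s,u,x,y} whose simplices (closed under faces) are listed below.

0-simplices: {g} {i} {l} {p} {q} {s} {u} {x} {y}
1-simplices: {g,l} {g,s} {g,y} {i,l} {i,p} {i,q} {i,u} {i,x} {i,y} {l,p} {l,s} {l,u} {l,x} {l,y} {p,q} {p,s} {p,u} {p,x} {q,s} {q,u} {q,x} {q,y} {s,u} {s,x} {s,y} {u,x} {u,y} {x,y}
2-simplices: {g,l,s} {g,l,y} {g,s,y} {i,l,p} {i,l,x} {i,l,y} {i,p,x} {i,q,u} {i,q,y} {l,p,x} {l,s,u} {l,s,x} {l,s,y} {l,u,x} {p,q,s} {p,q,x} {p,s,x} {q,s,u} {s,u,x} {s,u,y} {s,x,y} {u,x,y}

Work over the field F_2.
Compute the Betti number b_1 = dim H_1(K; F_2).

b_1=2

n_0=9 n_1=28 n_2=22  [Z2]
∂1: piv[gl,gs,gy,il,ip,iq,iu,ix] rk=8  ker:iy,lp,ls,lu,lx,ly,pq,ps,pu,px,qs,qu,qx,qy,su,sx,sy,ux,uy,xy
∂2: piv[gls,gly,gsy,ilp,ilx,ily,ipx,iqu,iqy,lsu,lsx,lux,pqs,pqx,psx,qsu,suy,sxy] rk=18  ker:lpx,lsy,sux,uxy
b_1=(28−8)−18=2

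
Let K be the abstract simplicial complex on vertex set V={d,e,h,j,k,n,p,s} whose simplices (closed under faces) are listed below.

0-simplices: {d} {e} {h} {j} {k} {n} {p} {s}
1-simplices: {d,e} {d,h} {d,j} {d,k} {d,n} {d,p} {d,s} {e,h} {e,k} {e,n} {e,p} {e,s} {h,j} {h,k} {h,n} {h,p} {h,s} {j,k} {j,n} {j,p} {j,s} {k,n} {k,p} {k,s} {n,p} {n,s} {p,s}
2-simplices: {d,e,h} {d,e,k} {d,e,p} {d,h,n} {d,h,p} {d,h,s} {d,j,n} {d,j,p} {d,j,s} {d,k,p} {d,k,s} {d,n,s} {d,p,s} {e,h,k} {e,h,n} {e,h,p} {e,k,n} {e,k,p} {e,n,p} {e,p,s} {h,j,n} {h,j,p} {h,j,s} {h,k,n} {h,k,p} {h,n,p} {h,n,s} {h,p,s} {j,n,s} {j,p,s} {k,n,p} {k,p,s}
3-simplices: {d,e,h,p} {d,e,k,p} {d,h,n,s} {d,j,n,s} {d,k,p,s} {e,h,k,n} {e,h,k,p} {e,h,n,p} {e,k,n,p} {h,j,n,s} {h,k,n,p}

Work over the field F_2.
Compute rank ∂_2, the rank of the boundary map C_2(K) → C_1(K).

rank∂_2=19

n_0=8 n_1=27 n_2=32 n_3=11  [Z2]
∂1: piv[de,dh,dj,dk,dn,dp,ds] rk=7  ker:eh,ek,en,ep,es,hj,hk,hn,hp,hs,jk,jn,jp,js,kn,kp,ks,np,ns,ps
∂2: piv[deh,dek,dep,dhn,dhp,dhs,djn,djp,djs,dkp,dks,dns,dps,ehk,ehn,ekn,enp,eps,hjn] rk=19  ker:ehp,ekp,hjp,hjs,hkn,hkp,hnp,hns,hps,jns,jps,knp,kps
∂3: piv[dehp,dekp,dhns,djns,dkps,ehkn,ehkp,ehnp,eknp,hjns] rk=10  ker:hknp
rk∂_2=19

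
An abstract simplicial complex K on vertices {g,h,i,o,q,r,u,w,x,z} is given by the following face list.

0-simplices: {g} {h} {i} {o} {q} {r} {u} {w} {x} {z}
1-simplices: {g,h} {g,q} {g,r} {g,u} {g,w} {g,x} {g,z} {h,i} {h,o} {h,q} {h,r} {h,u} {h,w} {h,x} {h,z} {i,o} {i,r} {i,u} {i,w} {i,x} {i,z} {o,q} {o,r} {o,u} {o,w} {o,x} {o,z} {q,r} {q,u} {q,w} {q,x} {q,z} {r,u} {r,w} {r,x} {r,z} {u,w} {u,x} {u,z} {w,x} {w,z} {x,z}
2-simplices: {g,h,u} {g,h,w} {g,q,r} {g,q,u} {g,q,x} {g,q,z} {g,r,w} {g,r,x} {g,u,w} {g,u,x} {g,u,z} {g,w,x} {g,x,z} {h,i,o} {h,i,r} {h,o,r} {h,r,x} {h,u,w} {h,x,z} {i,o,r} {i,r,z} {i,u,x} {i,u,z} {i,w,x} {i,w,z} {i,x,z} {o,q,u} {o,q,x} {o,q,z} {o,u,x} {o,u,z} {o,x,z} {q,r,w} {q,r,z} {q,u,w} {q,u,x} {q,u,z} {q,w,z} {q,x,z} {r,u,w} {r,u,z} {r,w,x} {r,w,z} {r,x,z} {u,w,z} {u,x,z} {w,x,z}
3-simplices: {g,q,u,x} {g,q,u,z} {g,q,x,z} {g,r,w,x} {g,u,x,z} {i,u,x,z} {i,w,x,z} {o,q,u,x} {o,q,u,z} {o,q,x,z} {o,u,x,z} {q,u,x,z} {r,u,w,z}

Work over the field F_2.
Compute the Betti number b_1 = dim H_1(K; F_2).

b_1=4

n_0=10 n_1=42 n_2=47 n_3=13  [Z2]
∂1: piv[gh,gq,gr,gu,gw,gx,gz,hi,ho] rk=9  ker:hq,hr,hu,hw,hx,hz,io,ir,iu,iw,ix,iz,oq,or,ou,ow,ox,oz,qr,qu,qw,qx,qz,ru,rw,rx,rz,uw,ux,uz,wx,wz,xz
∂2: piv[ghu,ghw,gqr,gqu,gqx,gqz,grw,grx,guw,gux,guz,gwx,gxz,hio,hir,hor,hrx,hxz,irz,iux,iuz,iwx,iwz,oqu,oqx,oqz,qrw,qrz,ruw] rk=29  ker:huw,ior,ixz,oux,ouz,oxz,quw,qux,quz,qwz,qxz,ruz,rwx,rwz,rxz,uwz,uxz,wxz
∂3: piv[gqux,gquz,gqxz,grwx,guxz,iuxz,iwxz,oqux,oquz,oqxz,ruwz] rk=11  ker:ouxz,quxz
b_1=(42−9)−29=4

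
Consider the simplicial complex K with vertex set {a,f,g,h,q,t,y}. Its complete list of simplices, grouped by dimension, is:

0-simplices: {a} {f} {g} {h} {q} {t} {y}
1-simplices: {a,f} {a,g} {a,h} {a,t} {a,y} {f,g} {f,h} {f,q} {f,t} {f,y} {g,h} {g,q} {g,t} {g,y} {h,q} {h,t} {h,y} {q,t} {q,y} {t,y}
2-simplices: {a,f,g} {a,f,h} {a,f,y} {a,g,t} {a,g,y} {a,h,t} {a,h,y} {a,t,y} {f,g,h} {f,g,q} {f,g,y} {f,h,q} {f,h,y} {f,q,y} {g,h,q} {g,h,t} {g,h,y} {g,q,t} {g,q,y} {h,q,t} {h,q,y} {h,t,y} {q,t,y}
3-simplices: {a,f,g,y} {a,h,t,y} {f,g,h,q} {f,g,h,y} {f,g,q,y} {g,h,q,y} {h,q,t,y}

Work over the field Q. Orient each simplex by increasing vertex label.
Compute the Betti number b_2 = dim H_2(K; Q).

b_2=3

n_0=7 n_1=20 n_2=23 n_3=7  [Q]
∂1: piv[af,ag,ah,at,ay,fq] rk=6  ker:fg,fh,ft,fy,gh,gq,gt,gy,hq,ht,hy,qt,qy,ty
∂2: piv[afg,afh,afy,agt,agy,aht,ahy,aty,fgh,fgq,fhq,fqy,gqt] rk=13  ker:fgy,fhy,ghq,ght,ghy,gqy,hqt,hqy,hty,qty
∂3: piv[afgy,ahty,fghq,fghy,fgqy,ghqy,hqty] rk=7
b_2=(23−13)−7=3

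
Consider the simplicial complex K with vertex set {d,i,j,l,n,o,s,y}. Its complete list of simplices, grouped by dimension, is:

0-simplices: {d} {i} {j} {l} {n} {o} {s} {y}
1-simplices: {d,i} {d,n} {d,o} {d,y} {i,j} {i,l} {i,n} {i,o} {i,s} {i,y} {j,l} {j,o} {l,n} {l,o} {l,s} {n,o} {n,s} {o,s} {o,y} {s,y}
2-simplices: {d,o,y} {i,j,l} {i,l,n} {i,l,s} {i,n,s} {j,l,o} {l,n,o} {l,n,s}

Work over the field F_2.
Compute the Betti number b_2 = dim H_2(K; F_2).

b_2=1

n_0=8 n_1=20 n_2=8  [Z2]
∂1: piv[di,dn,do,dy,ij,il,is] rk=7  ker:in,io,iy,jl,jo,ln,lo,ls,no,ns,os,oy,sy
∂2: piv[doy,ijl,iln,ils,ins,jlo,lno] rk=7  ker:lns
b_2=(8−7)−0=1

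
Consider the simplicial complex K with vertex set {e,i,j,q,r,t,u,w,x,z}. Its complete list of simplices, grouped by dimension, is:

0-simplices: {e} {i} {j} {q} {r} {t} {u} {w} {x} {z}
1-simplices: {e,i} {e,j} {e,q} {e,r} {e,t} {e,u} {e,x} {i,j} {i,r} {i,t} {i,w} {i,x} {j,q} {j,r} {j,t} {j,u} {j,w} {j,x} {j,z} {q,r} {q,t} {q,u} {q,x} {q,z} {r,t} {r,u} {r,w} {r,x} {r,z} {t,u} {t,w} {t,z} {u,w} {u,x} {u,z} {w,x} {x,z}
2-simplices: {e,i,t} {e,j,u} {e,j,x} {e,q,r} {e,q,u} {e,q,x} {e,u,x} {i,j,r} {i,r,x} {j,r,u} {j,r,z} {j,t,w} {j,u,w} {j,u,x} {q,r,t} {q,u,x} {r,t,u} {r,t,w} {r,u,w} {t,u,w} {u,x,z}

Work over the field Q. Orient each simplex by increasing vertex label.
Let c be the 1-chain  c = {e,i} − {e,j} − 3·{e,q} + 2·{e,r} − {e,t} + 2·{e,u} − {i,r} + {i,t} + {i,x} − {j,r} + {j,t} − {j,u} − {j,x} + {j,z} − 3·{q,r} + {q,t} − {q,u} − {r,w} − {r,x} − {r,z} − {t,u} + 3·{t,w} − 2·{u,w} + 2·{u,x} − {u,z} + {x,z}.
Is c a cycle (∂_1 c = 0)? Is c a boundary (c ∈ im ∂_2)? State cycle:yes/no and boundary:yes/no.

cycle:yes boundary:yes

n_0=10 n_1=37 n_2=21  [Q]
∂1: piv[ei,ej,eq,er,et,eu,ex,iw,jz] rk=9  ker:ij,ir,it,ix,jq,jr,jt,ju,jw,jx,qr,qt,qu,qx,qz,rt,ru,rw,rx,rz,tu,tw,tz,uw,ux,uz,wx,xz
∂2: piv[eit,eju,ejx,eqr,equ,eqx,eux,ijr,irx,jru,jrz,jtw,juw,qrt,rtu,rtw,ruw,uxz] rk=18  ker:jux,qux,tuw
∂1c = 0
c vs im∂2: reduces to 0 ⇒ boundary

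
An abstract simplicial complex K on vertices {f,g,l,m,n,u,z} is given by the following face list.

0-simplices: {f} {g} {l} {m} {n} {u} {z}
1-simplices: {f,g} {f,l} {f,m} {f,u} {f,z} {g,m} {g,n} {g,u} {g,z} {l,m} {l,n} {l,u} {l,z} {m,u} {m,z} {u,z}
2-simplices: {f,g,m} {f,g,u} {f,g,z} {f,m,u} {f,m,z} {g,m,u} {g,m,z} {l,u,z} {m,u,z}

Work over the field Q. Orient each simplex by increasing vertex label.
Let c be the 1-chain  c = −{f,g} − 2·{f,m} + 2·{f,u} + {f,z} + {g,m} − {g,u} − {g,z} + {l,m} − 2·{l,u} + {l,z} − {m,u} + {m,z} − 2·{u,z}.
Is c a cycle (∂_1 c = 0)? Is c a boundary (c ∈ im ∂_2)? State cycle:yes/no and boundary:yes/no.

cycle:yes boundary:no

n_0=7 n_1=16 n_2=9  [Q]
∂1: piv[fg,fl,fm,fu,fz,gn] rk=6  ker:gm,gu,gz,lm,ln,lu,lz,mu,mz,uz
∂2: piv[fgm,fgu,fgz,fmu,fmz,luz,muz] rk=7  ker:gmu,gmz
∂1c = 0
c vs im∂2: residual ≠ 0 ⇒ not boundary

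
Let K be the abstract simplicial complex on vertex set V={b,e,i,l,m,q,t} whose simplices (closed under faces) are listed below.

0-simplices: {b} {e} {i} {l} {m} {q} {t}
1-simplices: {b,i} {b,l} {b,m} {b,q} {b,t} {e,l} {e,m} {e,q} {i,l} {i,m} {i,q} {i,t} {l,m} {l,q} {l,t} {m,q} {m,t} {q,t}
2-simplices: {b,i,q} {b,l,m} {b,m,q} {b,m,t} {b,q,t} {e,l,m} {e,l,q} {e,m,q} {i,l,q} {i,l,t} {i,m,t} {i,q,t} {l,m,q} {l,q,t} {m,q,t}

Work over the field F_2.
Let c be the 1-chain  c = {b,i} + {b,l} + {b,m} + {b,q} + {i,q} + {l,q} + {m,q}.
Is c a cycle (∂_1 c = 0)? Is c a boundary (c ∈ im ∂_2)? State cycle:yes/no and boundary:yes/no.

cycle:yes boundary:yes

n_0=7 n_1=18 n_2=15  [Z2]
∂1: piv[bi,bl,bm,bq,bt,el] rk=6  ker:em,eq,il,im,iq,it,lm,lq,lt,mq,mt,qt
∂2: piv[biq,blm,bmq,bmt,bqt,elm,elq,emq,ilq,ilt,imt,iqt] rk=12  ker:lmq,lqt,mqt
∂1c = 0
c vs im∂2: reduces to 0 ⇒ boundary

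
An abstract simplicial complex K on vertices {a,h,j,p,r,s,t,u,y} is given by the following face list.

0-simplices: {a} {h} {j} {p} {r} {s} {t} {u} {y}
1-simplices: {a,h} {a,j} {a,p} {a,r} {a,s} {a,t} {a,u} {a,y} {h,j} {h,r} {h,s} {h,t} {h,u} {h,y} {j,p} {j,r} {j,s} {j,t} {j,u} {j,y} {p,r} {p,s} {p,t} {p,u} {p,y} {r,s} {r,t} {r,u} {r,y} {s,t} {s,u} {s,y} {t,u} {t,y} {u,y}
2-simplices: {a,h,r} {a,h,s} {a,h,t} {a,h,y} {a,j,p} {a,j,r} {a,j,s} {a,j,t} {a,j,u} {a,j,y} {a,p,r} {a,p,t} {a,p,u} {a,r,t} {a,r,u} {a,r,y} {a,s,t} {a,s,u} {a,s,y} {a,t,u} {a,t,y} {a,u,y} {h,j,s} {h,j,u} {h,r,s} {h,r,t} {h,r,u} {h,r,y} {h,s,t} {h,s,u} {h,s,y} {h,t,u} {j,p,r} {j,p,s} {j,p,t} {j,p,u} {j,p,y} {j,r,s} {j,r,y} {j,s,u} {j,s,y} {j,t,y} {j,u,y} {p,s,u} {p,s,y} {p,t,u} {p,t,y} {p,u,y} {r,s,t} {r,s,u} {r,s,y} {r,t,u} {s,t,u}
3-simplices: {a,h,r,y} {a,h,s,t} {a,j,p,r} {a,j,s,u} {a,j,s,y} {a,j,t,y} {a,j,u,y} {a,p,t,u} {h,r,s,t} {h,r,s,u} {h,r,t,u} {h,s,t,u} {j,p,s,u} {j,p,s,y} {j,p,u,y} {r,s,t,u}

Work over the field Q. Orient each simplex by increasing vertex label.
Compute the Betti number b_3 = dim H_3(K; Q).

n_0=9 n_1=35 n_2=53 n_3=16  [Q]
∂1: piv[ah,aj,ap,ar,as,at,au,ay] rk=8  ker:hj,hr,hs,ht,hu,hy,jp,jr,js,jt,ju,jy,pr,ps,pt,pu,py,rs,rt,ru,ry,st,su,sy,tu,ty,uy
∂2: piv[ahr,ahs,aht,ahy,ajp,ajr,ajs,ajt,aju,ajy,apr,apt,apu,art,aru,ary,ast,asu,asy,atu,aty,auy,hjs,hju,hrs,jps,jpy] rk=27  ker:hrt,hru,hry,hst,hsu,hsy,htu,jpr,jpt,jpu,jrs,jry,jsu,jsy,jty,juy,psu,psy,ptu,pty,puy,rst,rsu,rsy,rtu,stu
∂3: piv[ahry,ahst,ajpr,ajsu,ajsy,ajty,ajuy,aptu,hrst,hrsu,hrtu,hstu,jpsu,jpsy,jpuy] rk=15  ker:rstu
b_3=(16−15)−0=1

b_3=1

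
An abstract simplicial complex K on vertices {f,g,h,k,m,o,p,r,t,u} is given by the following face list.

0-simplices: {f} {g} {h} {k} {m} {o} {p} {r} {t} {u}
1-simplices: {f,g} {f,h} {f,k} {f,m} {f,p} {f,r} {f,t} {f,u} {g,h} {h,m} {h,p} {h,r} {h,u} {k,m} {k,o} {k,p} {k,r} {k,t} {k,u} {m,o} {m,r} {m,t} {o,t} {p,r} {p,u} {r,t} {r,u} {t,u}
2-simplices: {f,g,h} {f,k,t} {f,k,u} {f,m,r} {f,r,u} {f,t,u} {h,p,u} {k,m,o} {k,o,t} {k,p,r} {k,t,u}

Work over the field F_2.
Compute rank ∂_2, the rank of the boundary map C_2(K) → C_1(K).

rank∂_2=10

n_0=10 n_1=28 n_2=11  [Z2]
∂1: piv[fg,fh,fk,fm,fp,fr,ft,fu,ko] rk=9  ker:gh,hm,hp,hr,hu,km,kp,kr,kt,ku,mo,mr,mt,ot,pr,pu,rt,ru,tu
∂2: piv[fgh,fkt,fku,fmr,fru,ftu,hpu,kmo,kot,kpr] rk=10  ker:ktu
rk∂_2=10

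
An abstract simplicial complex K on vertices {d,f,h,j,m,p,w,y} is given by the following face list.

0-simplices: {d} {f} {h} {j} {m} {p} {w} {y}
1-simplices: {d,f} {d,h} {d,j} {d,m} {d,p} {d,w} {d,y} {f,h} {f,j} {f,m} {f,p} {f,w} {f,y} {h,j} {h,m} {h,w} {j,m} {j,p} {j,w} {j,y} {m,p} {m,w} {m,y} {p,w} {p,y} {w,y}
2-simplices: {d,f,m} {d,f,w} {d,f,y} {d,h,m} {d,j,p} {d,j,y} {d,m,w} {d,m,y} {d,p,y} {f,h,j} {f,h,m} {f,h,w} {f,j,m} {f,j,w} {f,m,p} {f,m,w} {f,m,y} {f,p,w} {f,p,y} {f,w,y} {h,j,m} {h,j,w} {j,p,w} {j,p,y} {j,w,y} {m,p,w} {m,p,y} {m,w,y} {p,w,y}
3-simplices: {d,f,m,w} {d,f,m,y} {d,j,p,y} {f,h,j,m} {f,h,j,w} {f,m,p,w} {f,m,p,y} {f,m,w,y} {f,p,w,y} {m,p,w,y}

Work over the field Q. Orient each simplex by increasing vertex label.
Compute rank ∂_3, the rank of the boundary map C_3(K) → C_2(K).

n_0=8 n_1=26 n_2=29 n_3=10  [Q]
∂1: piv[df,dh,dj,dm,dp,dw,dy] rk=7  ker:fh,fj,fm,fp,fw,fy,hj,hm,hw,jm,jp,jw,jy,mp,mw,my,pw,py,wy
∂2: piv[dfm,dfw,dfy,dhm,djp,djy,dmw,dmy,dpy,fhj,fhm,fhw,fjm,fjw,fmp,fpw,fpy,fwy,jpw] rk=19  ker:fmw,fmy,hjm,hjw,jpy,jwy,mpw,mpy,mwy,pwy
∂3: piv[dfmw,dfmy,djpy,fhjm,fhjw,fmpw,fmpy,fmwy,fpwy] rk=9  ker:mpwy
rk∂_3=9

rank∂_3=9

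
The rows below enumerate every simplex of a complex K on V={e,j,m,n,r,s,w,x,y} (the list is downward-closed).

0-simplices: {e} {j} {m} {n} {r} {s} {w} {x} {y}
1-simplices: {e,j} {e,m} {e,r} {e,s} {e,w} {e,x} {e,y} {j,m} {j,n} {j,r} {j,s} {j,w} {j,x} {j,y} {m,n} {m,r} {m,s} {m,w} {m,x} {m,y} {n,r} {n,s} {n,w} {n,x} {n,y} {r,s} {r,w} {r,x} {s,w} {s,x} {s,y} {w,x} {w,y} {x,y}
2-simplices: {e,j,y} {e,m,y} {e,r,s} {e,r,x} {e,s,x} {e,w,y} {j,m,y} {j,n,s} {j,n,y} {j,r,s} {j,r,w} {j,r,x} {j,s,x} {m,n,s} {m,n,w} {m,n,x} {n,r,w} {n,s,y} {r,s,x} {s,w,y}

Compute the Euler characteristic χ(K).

n_0=9 n_1=34 n_2=20
χ=+9−34+20=-5

χ(K)=-5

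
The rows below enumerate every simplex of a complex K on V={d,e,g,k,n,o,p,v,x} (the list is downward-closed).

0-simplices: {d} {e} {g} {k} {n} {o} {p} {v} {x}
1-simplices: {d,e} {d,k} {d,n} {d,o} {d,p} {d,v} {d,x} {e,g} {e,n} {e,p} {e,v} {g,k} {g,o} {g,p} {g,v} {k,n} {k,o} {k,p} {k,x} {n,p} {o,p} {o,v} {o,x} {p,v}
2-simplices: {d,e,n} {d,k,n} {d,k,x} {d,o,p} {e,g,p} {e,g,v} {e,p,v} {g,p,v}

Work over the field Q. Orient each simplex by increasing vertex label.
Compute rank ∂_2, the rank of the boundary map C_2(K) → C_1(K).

rank∂_2=7

n_0=9 n_1=24 n_2=8  [Q]
∂1: piv[de,dk,dn,do,dp,dv,dx,eg] rk=8  ker:en,ep,ev,gk,go,gp,gv,kn,ko,kp,kx,np,op,ov,ox,pv
∂2: piv[den,dkn,dkx,dop,egp,egv,epv] rk=7  ker:gpv
rk∂_2=7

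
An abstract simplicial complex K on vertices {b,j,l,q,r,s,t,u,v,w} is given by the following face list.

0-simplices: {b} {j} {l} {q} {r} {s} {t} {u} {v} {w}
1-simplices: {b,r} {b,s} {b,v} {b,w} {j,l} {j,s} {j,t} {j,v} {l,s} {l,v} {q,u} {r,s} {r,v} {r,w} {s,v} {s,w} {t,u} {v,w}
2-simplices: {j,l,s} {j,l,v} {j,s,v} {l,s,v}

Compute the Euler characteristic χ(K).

χ(K)=-4

n_0=10 n_1=18 n_2=4
χ=+10−18+4=-4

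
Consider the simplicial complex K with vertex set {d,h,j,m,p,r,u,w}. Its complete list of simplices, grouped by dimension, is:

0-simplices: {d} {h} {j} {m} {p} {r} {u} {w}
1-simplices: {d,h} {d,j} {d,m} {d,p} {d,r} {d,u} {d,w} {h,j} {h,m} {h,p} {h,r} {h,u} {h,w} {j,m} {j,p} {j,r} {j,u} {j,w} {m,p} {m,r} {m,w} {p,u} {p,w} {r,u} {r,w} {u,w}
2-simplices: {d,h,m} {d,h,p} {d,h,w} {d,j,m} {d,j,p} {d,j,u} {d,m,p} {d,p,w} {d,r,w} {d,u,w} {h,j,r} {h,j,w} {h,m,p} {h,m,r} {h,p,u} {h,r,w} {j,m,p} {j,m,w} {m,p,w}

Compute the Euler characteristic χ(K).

n_0=8 n_1=26 n_2=19
χ=+8−26+19=1

χ(K)=1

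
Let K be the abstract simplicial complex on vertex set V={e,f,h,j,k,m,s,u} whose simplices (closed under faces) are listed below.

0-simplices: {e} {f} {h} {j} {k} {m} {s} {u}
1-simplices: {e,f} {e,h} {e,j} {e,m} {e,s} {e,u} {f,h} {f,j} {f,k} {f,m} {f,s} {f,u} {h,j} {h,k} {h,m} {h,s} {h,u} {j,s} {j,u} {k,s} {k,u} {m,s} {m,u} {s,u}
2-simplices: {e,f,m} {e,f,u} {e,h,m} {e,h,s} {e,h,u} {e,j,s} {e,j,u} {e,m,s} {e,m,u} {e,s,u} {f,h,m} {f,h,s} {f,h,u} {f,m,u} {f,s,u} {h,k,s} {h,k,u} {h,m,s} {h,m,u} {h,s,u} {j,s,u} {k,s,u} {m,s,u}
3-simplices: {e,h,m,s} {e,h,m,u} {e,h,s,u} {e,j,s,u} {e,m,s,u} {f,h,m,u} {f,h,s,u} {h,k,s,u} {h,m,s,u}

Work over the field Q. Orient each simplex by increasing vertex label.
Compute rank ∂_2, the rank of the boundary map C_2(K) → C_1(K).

rank∂_2=14

n_0=8 n_1=24 n_2=23 n_3=9  [Q]
∂1: piv[ef,eh,ej,em,es,eu,fk] rk=7  ker:fh,fj,fm,fs,fu,hj,hk,hm,hs,hu,js,ju,ks,ku,ms,mu,su
∂2: piv[efm,efu,ehm,ehs,ehu,ejs,eju,ems,emu,esu,fhm,fhs,hks,hku] rk=14  ker:fhu,fmu,fsu,hms,hmu,hsu,jsu,ksu,msu
∂3: piv[ehms,ehmu,ehsu,ejsu,emsu,fhmu,fhsu,hksu] rk=8  ker:hmsu
rk∂_2=14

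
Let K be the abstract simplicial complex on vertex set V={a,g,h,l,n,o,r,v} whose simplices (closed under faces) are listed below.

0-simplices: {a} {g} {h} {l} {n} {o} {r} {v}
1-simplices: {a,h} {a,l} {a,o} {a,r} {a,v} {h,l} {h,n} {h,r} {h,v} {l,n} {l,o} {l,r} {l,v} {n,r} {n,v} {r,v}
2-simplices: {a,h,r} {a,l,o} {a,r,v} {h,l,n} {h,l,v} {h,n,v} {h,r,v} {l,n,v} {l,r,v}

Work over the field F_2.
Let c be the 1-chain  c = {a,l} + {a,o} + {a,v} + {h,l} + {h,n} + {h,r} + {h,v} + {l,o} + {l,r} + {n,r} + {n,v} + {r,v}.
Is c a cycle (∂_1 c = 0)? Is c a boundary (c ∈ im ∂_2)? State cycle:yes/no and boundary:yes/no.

cycle:no boundary:no

n_0=8 n_1=16 n_2=9  [Z2]
∂1: piv[ah,al,ao,ar,av,hn] rk=6  ker:hl,hr,hv,ln,lo,lr,lv,nr,nv,rv
∂2: piv[ahr,alo,arv,hln,hlv,hnv,hrv,lrv] rk=8  ker:lnv
∂1c = {a} + {n}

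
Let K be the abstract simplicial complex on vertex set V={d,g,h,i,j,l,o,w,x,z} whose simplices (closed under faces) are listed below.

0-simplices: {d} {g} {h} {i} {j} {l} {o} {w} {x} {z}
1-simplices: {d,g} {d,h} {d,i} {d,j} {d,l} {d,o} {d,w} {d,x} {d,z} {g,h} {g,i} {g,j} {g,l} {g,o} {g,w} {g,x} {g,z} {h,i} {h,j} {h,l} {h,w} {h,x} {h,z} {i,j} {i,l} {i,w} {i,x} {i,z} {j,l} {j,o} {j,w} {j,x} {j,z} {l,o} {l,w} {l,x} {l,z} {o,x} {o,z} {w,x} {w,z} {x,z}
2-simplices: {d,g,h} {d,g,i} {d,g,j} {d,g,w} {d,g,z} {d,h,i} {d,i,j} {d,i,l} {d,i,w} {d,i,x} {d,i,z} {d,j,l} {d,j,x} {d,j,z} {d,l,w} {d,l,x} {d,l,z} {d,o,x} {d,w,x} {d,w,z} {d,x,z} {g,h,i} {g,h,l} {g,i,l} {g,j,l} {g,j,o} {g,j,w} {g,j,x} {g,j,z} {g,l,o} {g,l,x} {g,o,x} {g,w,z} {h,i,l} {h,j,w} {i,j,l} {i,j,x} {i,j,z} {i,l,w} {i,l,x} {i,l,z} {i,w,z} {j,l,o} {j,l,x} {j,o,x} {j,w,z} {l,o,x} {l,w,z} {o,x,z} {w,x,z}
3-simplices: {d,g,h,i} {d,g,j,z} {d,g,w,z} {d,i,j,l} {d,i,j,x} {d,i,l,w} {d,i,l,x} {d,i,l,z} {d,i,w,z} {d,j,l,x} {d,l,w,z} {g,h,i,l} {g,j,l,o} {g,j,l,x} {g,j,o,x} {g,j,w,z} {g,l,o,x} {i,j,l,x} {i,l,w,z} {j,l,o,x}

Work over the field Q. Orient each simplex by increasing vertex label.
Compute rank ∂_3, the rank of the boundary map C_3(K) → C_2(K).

rank∂_3=17

n_0=10 n_1=42 n_2=50 n_3=20  [Q]
∂1: piv[dg,dh,di,dj,dl,do,dw,dx,dz] rk=9  ker:gh,gi,gj,gl,go,gw,gx,gz,hi,hj,hl,hw,hx,hz,ij,il,iw,ix,iz,jl,jo,jw,jx,jz,lo,lw,lx,lz,ox,oz,wx,wz,xz
∂2: piv[dgh,dgi,dgj,dgw,dgz,dhi,dij,dil,diw,dix,diz,djl,djx,djz,dlw,dlx,dlz,dox,dwx,dwz,dxz,ghl,gil,gjo,gjw,gjx,glo,gox,hjw,oxz] rk=30  ker:ghi,gjl,gjz,glx,gwz,hil,ijl,ijx,ijz,ilw,ilx,ilz,iwz,jlo,jlx,jox,jwz,lox,lwz,wxz
∂3: piv[dghi,dgjz,dgwz,dijl,dijx,dilw,dilx,dilz,diwz,djlx,dlwz,ghil,gjlo,gjlx,gjox,gjwz,glox] rk=17  ker:ijlx,ilwz,jlox
rk∂_3=17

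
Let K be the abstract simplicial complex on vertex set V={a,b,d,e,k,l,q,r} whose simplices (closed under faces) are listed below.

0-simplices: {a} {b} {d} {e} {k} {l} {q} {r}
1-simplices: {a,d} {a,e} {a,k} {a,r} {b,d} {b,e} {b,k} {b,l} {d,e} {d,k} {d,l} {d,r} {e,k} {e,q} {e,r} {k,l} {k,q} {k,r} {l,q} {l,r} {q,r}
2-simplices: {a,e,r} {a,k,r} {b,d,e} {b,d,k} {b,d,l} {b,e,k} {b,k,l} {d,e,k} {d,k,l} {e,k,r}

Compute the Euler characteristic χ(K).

χ(K)=-3

n_0=8 n_1=21 n_2=10
χ=+8−21+10=-3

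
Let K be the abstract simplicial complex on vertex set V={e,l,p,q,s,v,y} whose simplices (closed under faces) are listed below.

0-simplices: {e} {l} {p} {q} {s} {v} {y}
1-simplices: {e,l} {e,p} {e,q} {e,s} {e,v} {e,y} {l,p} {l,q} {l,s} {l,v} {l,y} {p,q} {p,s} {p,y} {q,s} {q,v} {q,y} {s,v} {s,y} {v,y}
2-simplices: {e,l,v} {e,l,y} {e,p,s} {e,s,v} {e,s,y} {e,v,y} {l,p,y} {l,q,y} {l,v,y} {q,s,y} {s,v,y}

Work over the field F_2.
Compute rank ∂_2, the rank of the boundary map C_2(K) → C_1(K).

n_0=7 n_1=20 n_2=11  [Z2]
∂1: piv[el,ep,eq,es,ev,ey] rk=6  ker:lp,lq,ls,lv,ly,pq,ps,py,qs,qv,qy,sv,sy,vy
∂2: piv[elv,ely,eps,esv,esy,evy,lpy,lqy,qsy] rk=9  ker:lvy,svy
rk∂_2=9

rank∂_2=9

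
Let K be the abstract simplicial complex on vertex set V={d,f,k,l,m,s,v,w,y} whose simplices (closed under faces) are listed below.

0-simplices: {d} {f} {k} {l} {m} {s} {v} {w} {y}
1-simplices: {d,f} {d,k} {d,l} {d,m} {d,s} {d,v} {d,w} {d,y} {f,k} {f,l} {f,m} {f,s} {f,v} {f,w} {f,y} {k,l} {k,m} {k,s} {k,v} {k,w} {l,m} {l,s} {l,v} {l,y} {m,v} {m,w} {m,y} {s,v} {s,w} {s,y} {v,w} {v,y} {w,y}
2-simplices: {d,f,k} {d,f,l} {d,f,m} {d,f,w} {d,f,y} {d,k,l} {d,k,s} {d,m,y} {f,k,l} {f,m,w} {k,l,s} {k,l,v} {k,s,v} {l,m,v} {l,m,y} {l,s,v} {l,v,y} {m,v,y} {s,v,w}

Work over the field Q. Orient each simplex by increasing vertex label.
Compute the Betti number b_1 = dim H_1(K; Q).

b_1=9

n_0=9 n_1=33 n_2=19  [Q]
∂1: piv[df,dk,dl,dm,ds,dv,dw,dy] rk=8  ker:fk,fl,fm,fs,fv,fw,fy,kl,km,ks,kv,kw,lm,ls,lv,ly,mv,mw,my,sv,sw,sy,vw,vy,wy
∂2: piv[dfk,dfl,dfm,dfw,dfy,dkl,dks,dmy,fmw,kls,klv,ksv,lmv,lmy,lvy,svw] rk=16  ker:fkl,lsv,mvy
b_1=(33−8)−16=9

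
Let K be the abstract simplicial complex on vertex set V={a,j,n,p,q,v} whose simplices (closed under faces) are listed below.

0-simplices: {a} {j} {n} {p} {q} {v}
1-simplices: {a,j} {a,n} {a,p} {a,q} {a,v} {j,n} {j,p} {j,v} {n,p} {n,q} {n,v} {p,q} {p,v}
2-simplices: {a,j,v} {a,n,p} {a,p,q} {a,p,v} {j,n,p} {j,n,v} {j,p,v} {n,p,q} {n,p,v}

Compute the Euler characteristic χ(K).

χ(K)=2

n_0=6 n_1=13 n_2=9
χ=+6−13+9=2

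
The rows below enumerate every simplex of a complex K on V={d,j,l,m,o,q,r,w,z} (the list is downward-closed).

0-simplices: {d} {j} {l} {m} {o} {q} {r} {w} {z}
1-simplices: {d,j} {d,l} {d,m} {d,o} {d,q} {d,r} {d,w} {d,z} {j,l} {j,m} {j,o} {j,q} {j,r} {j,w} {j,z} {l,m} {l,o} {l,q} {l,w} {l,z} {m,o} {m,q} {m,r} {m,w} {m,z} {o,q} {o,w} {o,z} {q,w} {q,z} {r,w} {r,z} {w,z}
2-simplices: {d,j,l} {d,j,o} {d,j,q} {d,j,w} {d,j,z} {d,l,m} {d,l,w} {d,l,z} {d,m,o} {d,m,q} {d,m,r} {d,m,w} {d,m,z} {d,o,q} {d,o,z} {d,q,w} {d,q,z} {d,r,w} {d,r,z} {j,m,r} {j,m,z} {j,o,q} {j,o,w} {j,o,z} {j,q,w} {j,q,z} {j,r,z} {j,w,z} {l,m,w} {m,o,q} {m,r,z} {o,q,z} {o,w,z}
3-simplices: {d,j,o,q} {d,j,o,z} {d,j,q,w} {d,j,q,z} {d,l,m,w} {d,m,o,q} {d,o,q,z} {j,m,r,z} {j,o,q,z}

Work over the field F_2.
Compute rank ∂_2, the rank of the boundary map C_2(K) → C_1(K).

rank∂_2=23

n_0=9 n_1=33 n_2=33 n_3=9  [Z2]
∂1: piv[dj,dl,dm,do,dq,dr,dw,dz] rk=8  ker:jl,jm,jo,jq,jr,jw,jz,lm,lo,lq,lw,lz,mo,mq,mr,mw,mz,oq,ow,oz,qw,qz,rw,rz,wz
∂2: piv[djl,djo,djq,djw,djz,dlm,dlw,dlz,dmo,dmq,dmr,dmw,dmz,doq,doz,dqw,dqz,drw,drz,jmr,jmz,jow,jwz] rk=23  ker:joq,joz,jqw,jqz,jrz,lmw,moq,mrz,oqz,owz
∂3: piv[djoq,djoz,djqw,djqz,dlmw,dmoq,doqz,jmrz] rk=8  ker:joqz
rk∂_2=23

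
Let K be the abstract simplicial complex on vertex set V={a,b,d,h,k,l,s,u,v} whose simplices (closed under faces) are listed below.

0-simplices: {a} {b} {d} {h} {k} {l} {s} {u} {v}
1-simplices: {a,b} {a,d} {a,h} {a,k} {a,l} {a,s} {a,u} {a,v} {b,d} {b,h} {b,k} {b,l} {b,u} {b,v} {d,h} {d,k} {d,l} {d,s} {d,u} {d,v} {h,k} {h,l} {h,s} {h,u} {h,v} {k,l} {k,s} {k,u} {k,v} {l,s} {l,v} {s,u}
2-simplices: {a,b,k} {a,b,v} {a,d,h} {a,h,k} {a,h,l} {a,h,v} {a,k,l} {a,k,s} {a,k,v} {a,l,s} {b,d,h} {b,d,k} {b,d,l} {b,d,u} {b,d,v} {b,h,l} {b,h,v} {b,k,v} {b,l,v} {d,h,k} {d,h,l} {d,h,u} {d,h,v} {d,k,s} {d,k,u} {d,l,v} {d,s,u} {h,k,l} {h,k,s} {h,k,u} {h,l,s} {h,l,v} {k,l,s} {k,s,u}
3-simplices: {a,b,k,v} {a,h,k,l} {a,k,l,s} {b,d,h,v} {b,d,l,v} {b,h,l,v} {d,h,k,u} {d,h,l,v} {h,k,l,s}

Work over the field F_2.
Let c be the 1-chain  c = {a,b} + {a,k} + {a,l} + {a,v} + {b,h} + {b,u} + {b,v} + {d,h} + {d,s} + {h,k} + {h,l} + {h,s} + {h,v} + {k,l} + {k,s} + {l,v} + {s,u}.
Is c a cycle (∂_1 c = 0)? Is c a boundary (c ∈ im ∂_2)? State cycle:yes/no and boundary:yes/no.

cycle:yes boundary:yes

n_0=9 n_1=32 n_2=34 n_3=9  [Z2]
∂1: piv[ab,ad,ah,ak,al,as,au,av] rk=8  ker:bd,bh,bk,bl,bu,bv,dh,dk,dl,ds,du,dv,hk,hl,hs,hu,hv,kl,ks,ku,kv,ls,lv,su
∂2: piv[abk,abv,adh,ahk,ahl,ahv,akl,aks,akv,als,bdh,bdk,bdl,bdu,bdv,bhl,bhv,blv,dhu,dks,dku,dsu,hks] rk=23  ker:bkv,dhk,dhl,dhv,dlv,hkl,hku,hls,hlv,kls,ksu
∂3: piv[abkv,ahkl,akls,bdhv,bdlv,bhlv,dhku,dhlv,hkls] rk=9
∂1c = 0
c vs im∂2: reduces to 0 ⇒ boundary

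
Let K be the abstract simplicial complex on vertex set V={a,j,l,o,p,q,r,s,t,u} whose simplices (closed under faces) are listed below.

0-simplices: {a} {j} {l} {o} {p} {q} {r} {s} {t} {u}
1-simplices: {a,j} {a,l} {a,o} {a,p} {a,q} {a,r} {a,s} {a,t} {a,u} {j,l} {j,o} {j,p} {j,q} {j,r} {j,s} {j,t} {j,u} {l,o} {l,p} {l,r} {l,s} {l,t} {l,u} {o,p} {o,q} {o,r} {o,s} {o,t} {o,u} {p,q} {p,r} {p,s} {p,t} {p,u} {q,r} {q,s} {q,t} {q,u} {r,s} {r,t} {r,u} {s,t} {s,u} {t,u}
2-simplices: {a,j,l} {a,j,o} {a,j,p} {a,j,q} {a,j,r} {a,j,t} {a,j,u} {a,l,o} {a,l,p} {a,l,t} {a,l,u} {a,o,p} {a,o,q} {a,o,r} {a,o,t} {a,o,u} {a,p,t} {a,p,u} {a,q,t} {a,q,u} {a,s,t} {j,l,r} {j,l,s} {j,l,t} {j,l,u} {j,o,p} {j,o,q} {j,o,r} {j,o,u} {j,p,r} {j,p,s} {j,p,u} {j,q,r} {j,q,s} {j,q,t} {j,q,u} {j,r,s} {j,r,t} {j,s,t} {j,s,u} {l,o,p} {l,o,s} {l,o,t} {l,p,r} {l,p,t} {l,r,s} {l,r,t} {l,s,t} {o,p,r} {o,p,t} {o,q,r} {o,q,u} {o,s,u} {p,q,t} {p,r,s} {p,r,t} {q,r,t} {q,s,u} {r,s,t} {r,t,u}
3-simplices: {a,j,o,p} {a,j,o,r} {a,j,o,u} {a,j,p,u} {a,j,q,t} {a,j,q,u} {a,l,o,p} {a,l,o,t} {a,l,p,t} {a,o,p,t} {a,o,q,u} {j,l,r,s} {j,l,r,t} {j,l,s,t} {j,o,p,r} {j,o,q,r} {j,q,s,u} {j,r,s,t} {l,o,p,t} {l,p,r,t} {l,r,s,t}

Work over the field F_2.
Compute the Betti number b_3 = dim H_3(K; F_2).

b_3=2

n_0=10 n_1=44 n_2=60 n_3=21  [Z2]
∂1: piv[aj,al,ao,ap,aq,ar,as,at,au] rk=9  ker:jl,jo,jp,jq,jr,js,jt,ju,lo,lp,lr,ls,lt,lu,op,oq,or,os,ot,ou,pq,pr,ps,pt,pu,qr,qs,qt,qu,rs,rt,ru,st,su,tu
∂2: piv[ajl,ajo,ajp,ajq,ajr,ajt,aju,alo,alp,alt,alu,aop,aoq,aor,aot,aou,apt,apu,aqt,aqu,ast,jlr,jls,jpr,jps,jqr,jqs,jrs,jrt,jst,jsu,los,pqt,rtu] rk=34  ker:jlt,jlu,jop,joq,jor,jou,jpu,jqt,jqu,lop,lot,lpr,lpt,lrs,lrt,lst,opr,opt,oqr,oqu,osu,prs,prt,qrt,qsu,rst
∂3: piv[ajop,ajor,ajou,ajpu,ajqt,ajqu,alop,alot,alpt,aopt,aoqu,jlrs,jlrt,jlst,jopr,joqr,jqsu,jrst,lprt] rk=19  ker:lopt,lrst
b_3=(21−19)−0=2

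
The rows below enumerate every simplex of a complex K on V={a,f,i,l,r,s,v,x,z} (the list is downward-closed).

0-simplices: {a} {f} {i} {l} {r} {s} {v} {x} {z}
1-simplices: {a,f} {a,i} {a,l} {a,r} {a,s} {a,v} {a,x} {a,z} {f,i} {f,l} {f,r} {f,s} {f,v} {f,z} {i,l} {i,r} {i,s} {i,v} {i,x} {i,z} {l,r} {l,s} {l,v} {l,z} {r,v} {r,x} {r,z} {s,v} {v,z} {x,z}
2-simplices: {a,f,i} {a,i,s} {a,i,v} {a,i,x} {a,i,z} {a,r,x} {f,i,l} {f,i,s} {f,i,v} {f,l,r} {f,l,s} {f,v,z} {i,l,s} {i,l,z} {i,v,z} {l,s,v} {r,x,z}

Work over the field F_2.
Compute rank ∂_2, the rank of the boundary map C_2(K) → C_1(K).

n_0=9 n_1=30 n_2=17  [Z2]
∂1: piv[af,ai,al,ar,as,av,ax,az] rk=8  ker:fi,fl,fr,fs,fv,fz,il,ir,is,iv,ix,iz,lr,ls,lv,lz,rv,rx,rz,sv,vz,xz
∂2: piv[afi,ais,aiv,aix,aiz,arx,fil,fis,fiv,flr,fls,fvz,ilz,ivz,lsv,rxz] rk=16  ker:ils
rk∂_2=16

rank∂_2=16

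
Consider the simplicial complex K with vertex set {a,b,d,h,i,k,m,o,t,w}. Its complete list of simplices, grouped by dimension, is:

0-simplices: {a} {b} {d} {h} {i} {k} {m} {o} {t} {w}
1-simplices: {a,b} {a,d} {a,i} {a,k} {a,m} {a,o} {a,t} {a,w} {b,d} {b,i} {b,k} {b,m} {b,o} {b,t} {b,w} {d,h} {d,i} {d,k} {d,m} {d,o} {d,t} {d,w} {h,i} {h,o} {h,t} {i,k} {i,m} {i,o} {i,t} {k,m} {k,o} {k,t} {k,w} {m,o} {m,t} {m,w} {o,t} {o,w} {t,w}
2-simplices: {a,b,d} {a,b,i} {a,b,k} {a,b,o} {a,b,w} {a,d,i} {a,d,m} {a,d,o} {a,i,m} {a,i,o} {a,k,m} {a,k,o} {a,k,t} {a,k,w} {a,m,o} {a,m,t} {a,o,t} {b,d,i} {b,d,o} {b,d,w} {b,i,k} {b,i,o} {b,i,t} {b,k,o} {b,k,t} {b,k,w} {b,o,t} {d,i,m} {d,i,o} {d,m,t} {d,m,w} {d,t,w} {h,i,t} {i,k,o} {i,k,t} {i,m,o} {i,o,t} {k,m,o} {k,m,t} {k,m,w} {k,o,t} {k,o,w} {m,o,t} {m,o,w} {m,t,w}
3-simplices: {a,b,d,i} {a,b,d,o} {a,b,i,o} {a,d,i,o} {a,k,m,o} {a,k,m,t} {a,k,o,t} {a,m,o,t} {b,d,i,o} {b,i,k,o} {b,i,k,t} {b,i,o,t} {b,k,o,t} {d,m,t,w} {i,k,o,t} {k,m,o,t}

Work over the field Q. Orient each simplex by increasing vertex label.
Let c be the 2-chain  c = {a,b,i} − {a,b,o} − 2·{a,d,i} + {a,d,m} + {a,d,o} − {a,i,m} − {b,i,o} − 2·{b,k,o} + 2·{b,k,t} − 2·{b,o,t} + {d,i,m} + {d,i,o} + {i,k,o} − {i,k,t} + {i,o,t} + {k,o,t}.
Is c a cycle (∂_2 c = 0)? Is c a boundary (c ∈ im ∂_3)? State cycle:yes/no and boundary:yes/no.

cycle:yes boundary:no

n_0=10 n_1=39 n_2=45 n_3=16  [Q]
∂1: piv[ab,ad,ai,ak,am,ao,at,aw,dh] rk=9  ker:bd,bi,bk,bm,bo,bt,bw,di,dk,dm,do,dt,dw,hi,ho,ht,ik,im,io,it,km,ko,kt,kw,mo,mt,mw,ot,ow,tw
∂2: piv[abd,abi,abk,abo,abw,adi,adm,ado,aim,aio,akm,ako,akt,akw,amo,amt,aot,bdw,bik,bit,bkt,dmt,dmw,dtw,hit,kow] rk=26  ker:bdi,bdo,bio,bko,bkw,bot,dim,dio,iko,ikt,imo,iot,kmo,kmt,kmw,kot,mot,mow,mtw
∂3: piv[abdi,abdo,abio,adio,akmo,akmt,akot,amot,biko,bikt,biot,bkot,dmtw] rk=13  ker:bdio,ikot,kmot
∂2c = 0
c vs im∂3: residual ≠ 0 ⇒ not boundary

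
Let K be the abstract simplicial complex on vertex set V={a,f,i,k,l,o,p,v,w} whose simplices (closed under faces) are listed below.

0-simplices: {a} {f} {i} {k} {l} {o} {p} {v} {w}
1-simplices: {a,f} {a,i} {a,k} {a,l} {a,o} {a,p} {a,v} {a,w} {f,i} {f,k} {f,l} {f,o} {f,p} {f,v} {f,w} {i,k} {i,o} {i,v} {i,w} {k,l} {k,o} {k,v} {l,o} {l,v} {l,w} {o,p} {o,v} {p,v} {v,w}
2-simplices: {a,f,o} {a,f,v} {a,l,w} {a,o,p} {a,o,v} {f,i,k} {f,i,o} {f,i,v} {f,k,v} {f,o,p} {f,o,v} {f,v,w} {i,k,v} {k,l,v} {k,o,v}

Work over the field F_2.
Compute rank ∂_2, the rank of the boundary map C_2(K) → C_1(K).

n_0=9 n_1=29 n_2=15  [Z2]
∂1: piv[af,ai,ak,al,ao,ap,av,aw] rk=8  ker:fi,fk,fl,fo,fp,fv,fw,ik,io,iv,iw,kl,ko,kv,lo,lv,lw,op,ov,pv,vw
∂2: piv[afo,afv,alw,aop,aov,fik,fio,fiv,fkv,fop,fvw,klv,kov] rk=13  ker:fov,ikv
rk∂_2=13

rank∂_2=13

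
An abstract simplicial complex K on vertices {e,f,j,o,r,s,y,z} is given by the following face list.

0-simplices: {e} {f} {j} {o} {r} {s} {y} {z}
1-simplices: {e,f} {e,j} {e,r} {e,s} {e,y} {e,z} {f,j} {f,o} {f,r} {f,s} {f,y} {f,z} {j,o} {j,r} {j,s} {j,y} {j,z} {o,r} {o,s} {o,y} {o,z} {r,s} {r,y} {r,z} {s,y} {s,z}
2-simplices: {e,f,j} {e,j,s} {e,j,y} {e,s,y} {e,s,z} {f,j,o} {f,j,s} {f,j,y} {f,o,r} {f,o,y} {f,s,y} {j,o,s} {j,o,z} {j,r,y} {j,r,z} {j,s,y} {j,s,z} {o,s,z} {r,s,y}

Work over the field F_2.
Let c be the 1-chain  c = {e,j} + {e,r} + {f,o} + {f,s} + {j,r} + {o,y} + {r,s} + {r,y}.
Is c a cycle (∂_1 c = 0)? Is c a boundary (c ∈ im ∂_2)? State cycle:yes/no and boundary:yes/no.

n_0=8 n_1=26 n_2=19  [Z2]
∂1: piv[ef,ej,er,es,ey,ez,fo] rk=7  ker:fj,fr,fs,fy,fz,jo,jr,js,jy,jz,or,os,oy,oz,rs,ry,rz,sy,sz
∂2: piv[efj,ejs,ejy,esy,esz,fjo,fjs,fjy,for,foy,jos,joz,jry,jrz,jsz,rsy] rk=16  ker:fsy,jsy,osz
∂1c = 0
c vs im∂2: residual ≠ 0 ⇒ not boundary

cycle:yes boundary:no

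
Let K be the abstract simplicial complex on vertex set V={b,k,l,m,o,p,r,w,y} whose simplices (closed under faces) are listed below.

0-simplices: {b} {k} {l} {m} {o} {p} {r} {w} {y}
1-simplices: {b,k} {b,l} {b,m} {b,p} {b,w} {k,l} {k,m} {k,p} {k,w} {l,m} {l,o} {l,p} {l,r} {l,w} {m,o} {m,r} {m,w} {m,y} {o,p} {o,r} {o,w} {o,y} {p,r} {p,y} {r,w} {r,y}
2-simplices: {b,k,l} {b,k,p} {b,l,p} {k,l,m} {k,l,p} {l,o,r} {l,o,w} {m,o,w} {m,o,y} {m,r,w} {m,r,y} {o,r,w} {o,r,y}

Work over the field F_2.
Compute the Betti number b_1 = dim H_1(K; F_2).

n_0=9 n_1=26 n_2=13  [Z2]
∂1: piv[bk,bl,bm,bp,bw,lo,lr,my] rk=8  ker:kl,km,kp,kw,lm,lp,lw,mo,mr,mw,op,or,ow,oy,pr,py,rw,ry
∂2: piv[bkl,bkp,blp,klm,lor,low,mow,moy,mrw,mry,orw] rk=11  ker:klp,ory
b_1=(26−8)−11=7

b_1=7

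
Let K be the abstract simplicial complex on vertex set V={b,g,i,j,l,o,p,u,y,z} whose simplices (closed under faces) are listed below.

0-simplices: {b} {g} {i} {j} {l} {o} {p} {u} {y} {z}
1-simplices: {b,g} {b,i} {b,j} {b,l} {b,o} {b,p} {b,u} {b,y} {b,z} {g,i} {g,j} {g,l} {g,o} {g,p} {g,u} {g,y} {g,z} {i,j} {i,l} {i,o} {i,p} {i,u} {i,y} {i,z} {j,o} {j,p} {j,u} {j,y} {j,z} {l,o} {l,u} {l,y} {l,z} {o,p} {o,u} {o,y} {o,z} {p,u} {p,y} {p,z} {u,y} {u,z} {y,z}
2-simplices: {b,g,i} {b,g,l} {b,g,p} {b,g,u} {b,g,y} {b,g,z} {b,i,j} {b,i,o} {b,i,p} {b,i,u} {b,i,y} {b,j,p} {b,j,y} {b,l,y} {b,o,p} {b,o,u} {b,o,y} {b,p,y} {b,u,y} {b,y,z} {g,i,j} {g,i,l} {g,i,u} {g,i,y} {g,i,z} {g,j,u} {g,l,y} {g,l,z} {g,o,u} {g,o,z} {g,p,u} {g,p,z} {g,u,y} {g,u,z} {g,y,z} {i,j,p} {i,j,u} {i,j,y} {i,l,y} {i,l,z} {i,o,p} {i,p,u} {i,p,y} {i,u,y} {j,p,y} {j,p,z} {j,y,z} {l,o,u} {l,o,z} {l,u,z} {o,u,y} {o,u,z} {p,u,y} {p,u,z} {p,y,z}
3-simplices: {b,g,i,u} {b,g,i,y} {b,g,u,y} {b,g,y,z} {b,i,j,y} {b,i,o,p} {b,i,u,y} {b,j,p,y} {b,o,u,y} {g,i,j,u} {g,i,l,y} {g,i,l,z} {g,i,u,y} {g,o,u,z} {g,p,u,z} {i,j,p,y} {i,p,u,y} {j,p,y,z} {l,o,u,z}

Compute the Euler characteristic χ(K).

n_0=10 n_1=43 n_2=55 n_3=19
χ=+10−43+55−19=3

χ(K)=3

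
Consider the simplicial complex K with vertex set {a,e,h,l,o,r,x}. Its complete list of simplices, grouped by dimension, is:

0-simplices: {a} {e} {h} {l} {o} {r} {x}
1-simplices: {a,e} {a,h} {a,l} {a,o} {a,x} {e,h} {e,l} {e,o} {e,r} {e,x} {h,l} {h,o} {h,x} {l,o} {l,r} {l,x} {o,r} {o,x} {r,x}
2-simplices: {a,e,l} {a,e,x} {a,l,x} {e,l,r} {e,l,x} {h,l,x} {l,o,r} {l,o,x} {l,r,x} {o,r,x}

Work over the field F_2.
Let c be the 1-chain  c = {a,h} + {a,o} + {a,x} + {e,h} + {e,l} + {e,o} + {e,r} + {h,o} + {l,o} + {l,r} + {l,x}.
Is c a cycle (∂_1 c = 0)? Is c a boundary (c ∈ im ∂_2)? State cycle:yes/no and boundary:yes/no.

n_0=7 n_1=19 n_2=10  [Z2]
∂1: piv[ae,ah,al,ao,ax,er] rk=6  ker:eh,el,eo,ex,hl,ho,hx,lo,lr,lx,or,ox,rx
∂2: piv[ael,aex,alx,elr,hlx,lor,lox,lrx] rk=8  ker:elx,orx
∂1c = {a} + {h}

cycle:no boundary:no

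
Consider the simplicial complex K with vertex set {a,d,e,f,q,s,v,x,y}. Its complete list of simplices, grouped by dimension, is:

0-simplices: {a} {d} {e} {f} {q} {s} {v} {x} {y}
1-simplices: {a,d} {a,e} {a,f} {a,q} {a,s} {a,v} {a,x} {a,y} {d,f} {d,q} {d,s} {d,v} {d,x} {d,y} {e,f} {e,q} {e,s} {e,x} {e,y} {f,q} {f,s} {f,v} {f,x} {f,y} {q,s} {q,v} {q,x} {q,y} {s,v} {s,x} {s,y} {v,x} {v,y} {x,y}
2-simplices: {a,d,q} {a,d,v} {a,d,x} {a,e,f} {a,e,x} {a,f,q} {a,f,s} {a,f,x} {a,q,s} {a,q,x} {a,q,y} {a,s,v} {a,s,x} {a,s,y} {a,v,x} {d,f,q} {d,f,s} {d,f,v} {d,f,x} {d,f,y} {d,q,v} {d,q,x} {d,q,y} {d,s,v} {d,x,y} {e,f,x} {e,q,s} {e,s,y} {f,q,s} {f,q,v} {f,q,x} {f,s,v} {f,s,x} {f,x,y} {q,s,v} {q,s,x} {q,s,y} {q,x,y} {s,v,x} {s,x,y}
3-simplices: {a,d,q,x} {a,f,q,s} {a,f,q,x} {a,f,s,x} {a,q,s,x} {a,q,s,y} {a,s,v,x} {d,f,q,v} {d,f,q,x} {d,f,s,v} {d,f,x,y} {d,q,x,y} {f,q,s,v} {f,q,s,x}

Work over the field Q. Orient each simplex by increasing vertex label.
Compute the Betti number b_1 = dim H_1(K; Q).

n_0=9 n_1=34 n_2=40 n_3=14  [Q]
∂1: piv[ad,ae,af,aq,as,av,ax,ay] rk=8  ker:df,dq,ds,dv,dx,dy,ef,eq,es,ex,ey,fq,fs,fv,fx,fy,qs,qv,qx,qy,sv,sx,sy,vx,vy,xy
∂2: piv[adq,adv,adx,aef,aex,afq,afs,afx,aqs,aqx,aqy,asv,asx,asy,avx,dfq,dfs,dfv,dfy,dqv,dqy,dxy,eqs,esy] rk=24  ker:dfx,dqx,dsv,efx,fqs,fqv,fqx,fsv,fsx,fxy,qsv,qsx,qsy,qxy,svx,sxy
∂3: piv[adqx,afqs,afqx,afsx,aqsx,aqsy,asvx,dfqv,dfqx,dfsv,dfxy,dqxy,fqsv] rk=13  ker:fqsx
b_1=(34−8)−24=2

b_1=2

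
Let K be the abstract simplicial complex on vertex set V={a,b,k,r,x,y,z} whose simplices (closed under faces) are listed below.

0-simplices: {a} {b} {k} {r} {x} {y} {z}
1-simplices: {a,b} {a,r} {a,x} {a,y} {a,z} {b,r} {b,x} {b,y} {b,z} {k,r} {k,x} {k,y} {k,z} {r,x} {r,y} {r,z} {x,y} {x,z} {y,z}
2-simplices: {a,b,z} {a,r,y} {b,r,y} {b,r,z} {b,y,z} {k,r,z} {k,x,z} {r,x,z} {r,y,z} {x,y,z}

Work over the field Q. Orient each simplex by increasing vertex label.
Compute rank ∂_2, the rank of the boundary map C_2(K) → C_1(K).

n_0=7 n_1=19 n_2=10  [Q]
∂1: piv[ab,ar,ax,ay,az,kr] rk=6  ker:br,bx,by,bz,kx,ky,kz,rx,ry,rz,xy,xz,yz
∂2: piv[abz,ary,bry,brz,byz,krz,kxz,rxz,xyz] rk=9  ker:ryz
rk∂_2=9

rank∂_2=9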